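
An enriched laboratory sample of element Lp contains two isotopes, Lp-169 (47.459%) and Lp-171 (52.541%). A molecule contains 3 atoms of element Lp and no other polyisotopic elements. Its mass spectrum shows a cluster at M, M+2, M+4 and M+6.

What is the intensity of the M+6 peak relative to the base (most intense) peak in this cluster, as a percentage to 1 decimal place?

Binomial terms of (0.47459 + 0.52541)^3: M 0.1069, M+2 0.3550, M+4 0.3930, M+6 0.1450 → M+4 is the base peak.
P(M+4) = C(3,2) × 0.47459^1 × 0.52541^2 = 3 × 0.47459 × 0.27605567 = 0.393040 (base)
P(M+6) = C(3,3) × 0.47459^0 × 0.52541^3 = 1 × 1.0000 × 0.14504241 = 0.145042
Relative intensity = 0.145042 / 0.393040 × 100 = 36.9

36.9%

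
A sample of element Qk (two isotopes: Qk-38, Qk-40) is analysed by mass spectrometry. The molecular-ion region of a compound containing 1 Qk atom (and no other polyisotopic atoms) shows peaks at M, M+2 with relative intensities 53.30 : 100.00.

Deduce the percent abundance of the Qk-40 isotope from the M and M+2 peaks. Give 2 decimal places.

65.23%

Write p for the Qk-38 fraction. I(M+2)/I(M) = [C(1,1)·p^0·(1−p)] / p^1 = 1·(1−p)/p = 100.00/53.30 = 1.8762
(1−p)/p = 1.8762/1 = 1.8762  ⇒  p = 1/(1 + 1.8762) = 0.3477
Qk-38: 34.77%, Qk-40: 65.23%.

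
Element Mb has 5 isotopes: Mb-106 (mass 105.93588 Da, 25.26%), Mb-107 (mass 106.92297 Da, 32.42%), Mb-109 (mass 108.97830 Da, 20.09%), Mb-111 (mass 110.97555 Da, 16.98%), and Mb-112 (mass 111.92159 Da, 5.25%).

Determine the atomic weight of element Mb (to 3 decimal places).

Ar = Σ fᵢ·mᵢ = 0.2526 × 105.93588 + 0.3242 × 106.92297 + 0.2009 × 108.97830 + 0.1698 × 110.97555 + 0.0525 × 111.92159
= 26.759403 + 34.664427 + 21.893740 + 18.843648 + 5.875883 = 108.037101 Da

108.037 Da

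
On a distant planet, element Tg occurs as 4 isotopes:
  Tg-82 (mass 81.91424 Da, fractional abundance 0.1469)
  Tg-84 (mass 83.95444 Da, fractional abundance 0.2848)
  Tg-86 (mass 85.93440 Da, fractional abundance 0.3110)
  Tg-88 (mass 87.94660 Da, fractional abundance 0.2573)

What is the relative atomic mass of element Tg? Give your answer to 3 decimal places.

Ar = Σ fᵢ·mᵢ = 0.1469 × 81.91424 + 0.2848 × 83.95444 + 0.3110 × 85.93440 + 0.2573 × 87.94660
= 12.033202 + 23.910225 + 26.725598 + 22.628660 = 85.297685 Da

85.298 Da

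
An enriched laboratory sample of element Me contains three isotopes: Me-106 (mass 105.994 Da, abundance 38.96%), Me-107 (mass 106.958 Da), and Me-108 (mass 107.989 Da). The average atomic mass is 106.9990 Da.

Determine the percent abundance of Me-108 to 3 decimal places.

The remaining 61.04% is split between Me-107 (fraction x) and Me-108 (fraction 0.6104 − x).
Substituting: 106.958x + 107.989(0.6104 − x) = 65.7037376
(106.958 − 107.989)x = -0.212748  ⇒  x = 0.20635, y = 0.40405
Me-107: 20.635%, Me-108: 40.405%.

40.405%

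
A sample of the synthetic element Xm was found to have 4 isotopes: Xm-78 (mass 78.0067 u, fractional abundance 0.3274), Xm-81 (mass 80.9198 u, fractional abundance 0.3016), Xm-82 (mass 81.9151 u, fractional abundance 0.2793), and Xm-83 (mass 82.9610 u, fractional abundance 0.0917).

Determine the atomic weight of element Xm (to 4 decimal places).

Average mass = Σ (abundance × isotope mass) = 0.3274 × 78.0067 + 0.3016 × 80.9198 + 0.2793 × 81.9151 + 0.0917 × 82.9610
= 25.53939 + 24.40541 + 22.87889 + 7.60752 = 80.43121 u

80.4312 u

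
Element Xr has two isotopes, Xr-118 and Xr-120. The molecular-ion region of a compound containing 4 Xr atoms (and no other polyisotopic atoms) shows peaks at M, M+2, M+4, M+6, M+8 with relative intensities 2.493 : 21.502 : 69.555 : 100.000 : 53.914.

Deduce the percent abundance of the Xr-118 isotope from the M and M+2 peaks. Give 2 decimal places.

If p is the fraction of Xr that is Xr-118, then I(M+2)/I(M) = [C(4,1)·p^3·(1−p)] / p^4 = 4·(1−p)/p = 21.502/2.493 = 8.6249
(1−p)/p = 8.6249/4 = 2.1562  ⇒  p = 1/(1 + 2.1562) = 0.3168
Xr-118: 31.68%, Xr-120: 68.32%.

31.68%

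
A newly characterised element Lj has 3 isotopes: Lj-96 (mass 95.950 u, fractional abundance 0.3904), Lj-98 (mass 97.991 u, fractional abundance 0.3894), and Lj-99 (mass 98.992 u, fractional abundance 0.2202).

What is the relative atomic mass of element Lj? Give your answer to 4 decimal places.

The abundance-weighted mean is 0.3904 × 95.950 + 0.3894 × 97.991 + 0.2202 × 98.992
= 37.45888 + 38.15770 + 21.79804 = 97.41462 u

97.4146 u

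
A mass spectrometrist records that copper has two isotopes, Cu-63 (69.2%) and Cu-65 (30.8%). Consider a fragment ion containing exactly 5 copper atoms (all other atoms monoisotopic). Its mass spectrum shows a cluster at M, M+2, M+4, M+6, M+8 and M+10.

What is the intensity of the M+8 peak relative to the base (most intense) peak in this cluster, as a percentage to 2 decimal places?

Binomial terms of (0.692 + 0.308)^5: M 0.1587, M+2 0.3531, M+4 0.3144, M+6 0.1399, M+8 0.0311, M+10 0.0028 → M+2 is the base peak.
P(M+2) = C(5,1) × 0.692^4 × 0.308^1 = 5 × 0.22931073 × 0.3080 = 0.353139 (base)
P(M+8) = C(5,4) × 0.692^1 × 0.308^4 = 5 × 0.6920 × 0.00899918 = 0.031137
Relative intensity = 0.031137 / 0.353139 × 100 = 8.82

8.82%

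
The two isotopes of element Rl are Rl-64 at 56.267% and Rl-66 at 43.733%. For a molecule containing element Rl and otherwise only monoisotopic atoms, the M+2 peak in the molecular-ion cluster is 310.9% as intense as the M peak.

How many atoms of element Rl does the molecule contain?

4

The M+2/M ratio from n Rl atoms is n · q/p = n · 0.43733/0.56267.
n = 3.109 × 0.56267/0.43733 = 4.00 ≈ 4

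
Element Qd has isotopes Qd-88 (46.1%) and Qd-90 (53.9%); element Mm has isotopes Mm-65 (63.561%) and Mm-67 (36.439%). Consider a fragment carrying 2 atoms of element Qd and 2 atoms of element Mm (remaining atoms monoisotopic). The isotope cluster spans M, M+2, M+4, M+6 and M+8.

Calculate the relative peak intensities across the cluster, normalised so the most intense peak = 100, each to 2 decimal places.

22.85 : 79.62 : 100.00 : 53.37 : 10.27

Element Qd pattern (n=2): 0.212521 : 0.496958 : 0.290521
Element Mm pattern (n=2): 0.40400007 : 0.46321986 : 0.13278007
Convolve the two distributions (both contribute in 2-u steps):
  M: 0.212521×0.40400007 = 0.085858
  M+2: 0.212521×0.46321986 + 0.496958×0.40400007 = 0.299215
  M+4: 0.212521×0.13278007 + 0.496958×0.46321986 + 0.290521×0.40400007 = 0.375790
  M+6: 0.496958×0.13278007 + 0.290521×0.46321986 = 0.200561
  M+8: 0.290521×0.13278007 = 0.038575
Scale to base peak (0.375790) = 100: 22.85 : 79.62 : 100.00 : 53.37 : 10.27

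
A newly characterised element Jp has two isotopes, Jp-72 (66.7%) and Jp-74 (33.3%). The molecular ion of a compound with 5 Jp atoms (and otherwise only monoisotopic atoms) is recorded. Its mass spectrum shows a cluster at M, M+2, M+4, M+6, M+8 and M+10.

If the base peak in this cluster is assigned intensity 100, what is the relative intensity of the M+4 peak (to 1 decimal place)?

99.9

Term probabilities: M 0.1320, M+2 0.3295, M+4 0.3291, M+6 0.1643, M+8 0.0410, M+10 0.0041. Base peak = M+2.
P(M+2) = C(5,1) × 0.667^4 × 0.333^1 = 5 × 0.19792622 × 0.3330 = 0.329547 (base)
P(M+4) = C(5,2) × 0.667^3 × 0.333^2 = 10 × 0.29674096 × 0.110889 = 0.329053
Relative intensity = 0.329053 / 0.329547 × 100 = 99.9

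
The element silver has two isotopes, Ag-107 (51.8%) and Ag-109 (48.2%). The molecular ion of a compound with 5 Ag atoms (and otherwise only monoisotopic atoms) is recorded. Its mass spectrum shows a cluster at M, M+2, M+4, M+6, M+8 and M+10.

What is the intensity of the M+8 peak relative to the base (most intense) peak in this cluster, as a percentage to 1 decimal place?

43.3%

(0.518 + 0.482)^5 gives M 0.0373, M+2 0.1735, M+4 0.3229, M+6 0.3005, M+8 0.1398, M+10 0.0260; the largest is M+4.
P(M+4) = C(5,2) × 0.518^3 × 0.482^2 = 10 × 0.13899183 × 0.232324 = 0.322911 (base)
P(M+8) = C(5,4) × 0.518^1 × 0.482^4 = 5 × 0.5180 × 0.05397444 = 0.139794
Relative intensity = 0.139794 / 0.322911 × 100 = 43.3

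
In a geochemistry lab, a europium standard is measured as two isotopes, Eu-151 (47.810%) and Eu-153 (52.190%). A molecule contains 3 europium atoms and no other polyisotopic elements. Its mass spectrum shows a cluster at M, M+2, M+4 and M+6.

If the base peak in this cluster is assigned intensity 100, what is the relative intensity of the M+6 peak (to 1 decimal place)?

Binomial terms of (0.47810 + 0.52190)^3: M 0.1093, M+2 0.3579, M+4 0.3907, M+6 0.1422 → M+4 is the base peak.
P(M+4) = C(3,2) × 0.47810^1 × 0.52190^2 = 3 × 0.4781 × 0.27237961 = 0.390674 (base)
P(M+6) = C(3,3) × 0.47810^0 × 0.52190^3 = 1 × 1.0000 × 0.14215492 = 0.142155
Relative intensity = 0.142155 / 0.390674 × 100 = 36.4

36.4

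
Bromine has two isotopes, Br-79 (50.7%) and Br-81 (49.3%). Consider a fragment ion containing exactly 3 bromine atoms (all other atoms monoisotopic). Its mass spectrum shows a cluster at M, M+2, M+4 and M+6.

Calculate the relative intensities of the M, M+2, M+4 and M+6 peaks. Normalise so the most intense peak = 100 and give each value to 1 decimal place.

Each Br atom is independently Br-79 (p = 0.507) or Br-81 (q = 0.493); the cluster is the binomial expansion (p + q)^3.
P(M) = 0.507^3 = 0.130324
P(M+2) = 3 × 0.507^2 × 0.493^1 = 0.380175
P(M+4) = 3 × 0.507^1 × 0.493^2 = 0.369678
P(M+6) = 0.493^3 = 0.119823
The M+2 peak is largest (0.380175); scaling to 100 gives 34.3 : 100.0 : 97.2 : 31.5.

34.3 : 100.0 : 97.2 : 31.5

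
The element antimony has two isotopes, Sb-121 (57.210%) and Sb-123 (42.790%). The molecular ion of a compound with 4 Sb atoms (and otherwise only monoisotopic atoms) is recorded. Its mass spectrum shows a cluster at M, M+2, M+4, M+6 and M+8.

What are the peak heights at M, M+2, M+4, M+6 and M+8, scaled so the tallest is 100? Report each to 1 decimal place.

29.8 : 89.1 : 100.0 : 49.9 : 9.3

The 4 Sb atoms are independent, so intensities follow the terms of (0.57210 + 0.42790)^4.
P(M) = 0.57210^4 = 0.107124
P(M+2) = 4 × 0.57210^3 × 0.42790^1 = 0.320493
P(M+4) = 6 × 0.57210^2 × 0.42790^2 = 0.359567
P(M+6) = 4 × 0.57210^1 × 0.42790^3 = 0.179291
P(M+8) = 0.42790^4 = 0.033525
The M+4 peak is largest (0.359567); scaling to 100 gives 29.8 : 89.1 : 100.0 : 49.9 : 9.3.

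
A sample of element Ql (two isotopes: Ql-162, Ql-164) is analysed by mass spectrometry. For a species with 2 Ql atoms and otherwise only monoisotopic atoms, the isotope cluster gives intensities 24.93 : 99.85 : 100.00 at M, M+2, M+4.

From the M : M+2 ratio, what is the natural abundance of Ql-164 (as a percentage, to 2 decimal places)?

66.70%

If p is the fraction of Ql that is Ql-162, then I(M+2)/I(M) = [C(2,1)·p^1·(1−p)] / p^2 = 2·(1−p)/p = 99.85/24.93 = 4.0052
(1−p)/p = 4.0052/2 = 2.0026  ⇒  p = 1/(1 + 2.0026) = 0.3330
Ql-162: 33.30%, Ql-164: 66.70%.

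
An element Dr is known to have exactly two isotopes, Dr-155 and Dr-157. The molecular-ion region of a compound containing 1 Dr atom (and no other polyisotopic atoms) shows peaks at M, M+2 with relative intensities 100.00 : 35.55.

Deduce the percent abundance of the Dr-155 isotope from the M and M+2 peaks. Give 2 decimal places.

73.77%

Let p = fractional abundance of Dr-155. I(M+2)/I(M) = [C(1,1)·p^0·(1−p)] / p^1 = 1·(1−p)/p = 35.55/100.00 = 0.3555
(1−p)/p = 0.3555/1 = 0.3555  ⇒  p = 1/(1 + 0.3555) = 0.7377
Dr-155: 73.77%, Dr-157: 26.23%.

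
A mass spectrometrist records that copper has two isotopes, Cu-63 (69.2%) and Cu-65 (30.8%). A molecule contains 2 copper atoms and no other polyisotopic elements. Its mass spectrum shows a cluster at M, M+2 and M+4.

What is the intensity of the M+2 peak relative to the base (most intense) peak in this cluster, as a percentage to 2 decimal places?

89.02%

(0.692 + 0.308)^2 gives M 0.4789, M+2 0.4263, M+4 0.0949; the largest is M.
P(M) = C(2,0) × 0.692^2 × 0.308^0 = 1 × 0.478864 × 1.0000 = 0.478864 (base)
P(M+2) = C(2,1) × 0.692^1 × 0.308^1 = 2 × 0.6920 × 0.3080 = 0.426272
Relative intensity = 0.426272 / 0.478864 × 100 = 89.02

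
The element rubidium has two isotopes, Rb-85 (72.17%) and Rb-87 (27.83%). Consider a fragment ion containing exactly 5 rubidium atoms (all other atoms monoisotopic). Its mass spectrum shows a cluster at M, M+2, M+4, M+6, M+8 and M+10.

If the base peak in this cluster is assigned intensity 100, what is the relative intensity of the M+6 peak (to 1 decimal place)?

Term probabilities: M 0.1958, M+2 0.3775, M+4 0.2911, M+6 0.1123, M+8 0.0216, M+10 0.0017. Base peak = M+2.
P(M+2) = C(5,1) × 0.7217^4 × 0.2783^1 = 5 × 0.27128565 × 0.2783 = 0.377494 (base)
P(M+6) = C(5,3) × 0.7217^2 × 0.2783^3 = 10 × 0.52085089 × 0.02155458 = 0.112267
Relative intensity = 0.112267 / 0.377494 × 100 = 29.7

29.7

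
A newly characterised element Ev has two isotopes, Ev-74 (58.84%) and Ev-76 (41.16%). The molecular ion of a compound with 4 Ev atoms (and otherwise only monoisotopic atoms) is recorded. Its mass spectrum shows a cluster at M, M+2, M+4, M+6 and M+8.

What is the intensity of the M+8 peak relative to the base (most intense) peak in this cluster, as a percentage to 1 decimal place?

Term probabilities: M 0.1199, M+2 0.3354, M+4 0.3519, M+6 0.1641, M+8 0.0287. Base peak = M+4.
P(M+4) = C(4,2) × 0.5884^2 × 0.4116^2 = 6 × 0.34621456 × 0.16941456 = 0.351923 (base)
P(M+8) = C(4,4) × 0.5884^0 × 0.4116^4 = 1 × 1.0000 × 0.02870129 = 0.028701
Relative intensity = 0.028701 / 0.351923 × 100 = 8.2

8.2%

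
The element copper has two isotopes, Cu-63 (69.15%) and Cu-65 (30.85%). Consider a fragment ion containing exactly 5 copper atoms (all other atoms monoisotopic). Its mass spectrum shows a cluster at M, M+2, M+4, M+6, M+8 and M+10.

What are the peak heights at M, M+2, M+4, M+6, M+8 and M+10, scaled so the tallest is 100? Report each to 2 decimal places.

44.83 : 100.00 : 89.23 : 39.81 : 8.88 : 0.79

Expanding (0.6915 + 0.3085)^5:
P(M) = 0.6915^5 = 0.158111
P(M+2) = 5 × 0.6915^4 × 0.3085^1 = 0.352691
P(M+4) = 10 × 0.6915^3 × 0.3085^2 = 0.314693
P(M+6) = 10 × 0.6915^2 × 0.3085^3 = 0.140394
P(M+8) = 5 × 0.6915^1 × 0.3085^4 = 0.031317
P(M+10) = 0.3085^5 = 0.002794
The M+2 peak is largest (0.352691); scaling to 100 gives 44.83 : 100.00 : 89.23 : 39.81 : 8.88 : 0.79.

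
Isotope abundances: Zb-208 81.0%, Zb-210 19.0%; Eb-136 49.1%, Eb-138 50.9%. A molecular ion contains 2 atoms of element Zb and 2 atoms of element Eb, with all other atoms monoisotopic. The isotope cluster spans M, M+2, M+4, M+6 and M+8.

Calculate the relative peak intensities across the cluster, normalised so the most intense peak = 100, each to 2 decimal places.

39.33 : 100.00 : 82.69 : 24.32 : 2.33

Element Zb pattern (n=2): 0.6561 : 0.3078 : 0.0361
Element Eb pattern (n=2): 0.241081 : 0.499838 : 0.259081
Convolve the two distributions (both contribute in 2-u steps):
  M: 0.6561×0.241081 = 0.158173
  M+2: 0.6561×0.499838 + 0.3078×0.241081 = 0.402148
  M+4: 0.6561×0.259081 + 0.3078×0.499838 + 0.0361×0.241081 = 0.332536
  M+6: 0.3078×0.259081 + 0.0361×0.499838 = 0.097789
  M+8: 0.0361×0.259081 = 0.009353
Scale to base peak (0.402148) = 100: 39.33 : 100.00 : 82.69 : 24.32 : 2.33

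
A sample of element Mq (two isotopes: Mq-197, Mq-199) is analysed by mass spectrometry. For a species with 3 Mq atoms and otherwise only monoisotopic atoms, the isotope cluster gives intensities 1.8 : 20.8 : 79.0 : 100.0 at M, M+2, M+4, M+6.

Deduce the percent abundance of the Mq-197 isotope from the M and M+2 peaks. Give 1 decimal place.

Write p for the Mq-197 fraction. I(M+2)/I(M) = [C(3,1)·p^2·(1−p)] / p^3 = 3·(1−p)/p = 20.8/1.8 = 11.5556
(1−p)/p = 11.5556/3 = 3.8519  ⇒  p = 1/(1 + 3.8519) = 0.2061
Mq-197: 20.6%, Mq-199: 79.4%.

20.6%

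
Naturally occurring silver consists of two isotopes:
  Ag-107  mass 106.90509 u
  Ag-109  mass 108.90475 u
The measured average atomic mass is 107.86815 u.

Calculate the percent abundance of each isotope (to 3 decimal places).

Ag-107: 51.839%, Ag-109: 48.161%

Let x be the fractional abundance of Ag-107; then Ag-109 has abundance 1 − x.
106.90509·x + 108.90475·(1 − x) = 107.86815
(106.90509 − 108.90475)·x = 107.86815 − 108.90475
x = -1.03660 / -1.99966 = 0.51839 → 51.839% Ag-107, 48.161% Ag-109.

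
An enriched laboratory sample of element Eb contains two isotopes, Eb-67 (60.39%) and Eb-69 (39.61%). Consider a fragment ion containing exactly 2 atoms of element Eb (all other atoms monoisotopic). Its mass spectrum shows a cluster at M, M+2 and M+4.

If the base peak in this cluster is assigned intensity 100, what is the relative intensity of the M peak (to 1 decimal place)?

Binomial terms of (0.6039 + 0.3961)^2: M 0.3647, M+2 0.4784, M+4 0.1569 → M+2 is the base peak.
P(M+2) = C(2,1) × 0.6039^1 × 0.3961^1 = 2 × 0.6039 × 0.3961 = 0.478410 (base)
P(M) = C(2,0) × 0.6039^2 × 0.3961^0 = 1 × 0.36469521 × 1.0000 = 0.364695
Relative intensity = 0.364695 / 0.478410 × 100 = 76.2

76.2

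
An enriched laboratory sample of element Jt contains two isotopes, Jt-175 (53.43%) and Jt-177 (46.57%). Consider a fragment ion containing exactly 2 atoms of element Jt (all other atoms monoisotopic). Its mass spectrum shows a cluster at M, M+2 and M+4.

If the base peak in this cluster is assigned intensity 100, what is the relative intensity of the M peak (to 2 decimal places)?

Term probabilities: M 0.2855, M+2 0.4976, M+4 0.2169. Base peak = M+2.
P(M+2) = C(2,1) × 0.5343^1 × 0.4657^1 = 2 × 0.5343 × 0.4657 = 0.497647 (base)
P(M) = C(2,0) × 0.5343^2 × 0.4657^0 = 1 × 0.28547649 × 1.0000 = 0.285476
Relative intensity = 0.285476 / 0.497647 × 100 = 57.37

57.37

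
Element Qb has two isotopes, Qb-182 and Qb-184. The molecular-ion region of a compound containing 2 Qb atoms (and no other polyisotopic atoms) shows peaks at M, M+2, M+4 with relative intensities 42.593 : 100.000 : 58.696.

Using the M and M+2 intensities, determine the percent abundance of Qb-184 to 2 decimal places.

Let p = fractional abundance of Qb-182. I(M+2)/I(M) = [C(2,1)·p^1·(1−p)] / p^2 = 2·(1−p)/p = 100.000/42.593 = 2.3478
(1−p)/p = 2.3478/2 = 1.1739  ⇒  p = 1/(1 + 1.1739) = 0.4600
Qb-182: 46.00%, Qb-184: 54.00%.

54.00%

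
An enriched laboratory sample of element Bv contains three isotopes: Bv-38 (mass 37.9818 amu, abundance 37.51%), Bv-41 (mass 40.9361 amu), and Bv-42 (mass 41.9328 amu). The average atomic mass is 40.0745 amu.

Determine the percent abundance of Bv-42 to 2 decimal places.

24.74%

Let x and y be the fractions of Bv-41 and Bv-42. Then x + y = 1 − 0.3751 = 0.6249 and 40.9361x + 41.9328y = 40.0745 − 0.3751×37.9818 = 25.82752682.
Substituting: 40.9361x + 41.9328(0.6249 − x) = 25.82752682
(40.9361 − 41.9328)x = -0.3762799  ⇒  x = 0.37753, y = 0.24737
Bv-41: 37.75%, Bv-42: 24.74%.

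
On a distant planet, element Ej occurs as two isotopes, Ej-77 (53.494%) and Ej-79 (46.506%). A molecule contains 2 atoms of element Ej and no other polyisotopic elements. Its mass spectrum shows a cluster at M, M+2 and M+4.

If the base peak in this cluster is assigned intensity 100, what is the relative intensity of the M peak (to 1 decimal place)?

57.5

(0.53494 + 0.46506)^2 gives M 0.2862, M+2 0.4976, M+4 0.2163; the largest is M+2.
P(M+2) = C(2,1) × 0.53494^1 × 0.46506^1 = 2 × 0.53494 × 0.46506 = 0.497558 (base)
P(M) = C(2,0) × 0.53494^2 × 0.46506^0 = 1 × 0.2861608 × 1.0000 = 0.286161
Relative intensity = 0.286161 / 0.497558 × 100 = 57.5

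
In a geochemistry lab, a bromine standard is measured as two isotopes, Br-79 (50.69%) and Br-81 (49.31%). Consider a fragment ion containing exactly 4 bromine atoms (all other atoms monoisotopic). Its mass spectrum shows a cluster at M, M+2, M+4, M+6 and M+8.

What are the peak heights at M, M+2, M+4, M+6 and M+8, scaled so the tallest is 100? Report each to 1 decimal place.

17.6 : 68.5 : 100.0 : 64.9 : 15.8

The 4 Br atoms are independent, so intensities follow the terms of (0.5069 + 0.4931)^4.
P(M) = 0.5069^4 = 0.066022
P(M+2) = 4 × 0.5069^3 × 0.4931^1 = 0.256899
P(M+4) = 6 × 0.5069^2 × 0.4931^2 = 0.374857
P(M+6) = 4 × 0.5069^1 × 0.4931^3 = 0.243101
P(M+8) = 0.4931^4 = 0.059121
The M+4 peak is largest (0.374857); scaling to 100 gives 17.6 : 68.5 : 100.0 : 64.9 : 15.8.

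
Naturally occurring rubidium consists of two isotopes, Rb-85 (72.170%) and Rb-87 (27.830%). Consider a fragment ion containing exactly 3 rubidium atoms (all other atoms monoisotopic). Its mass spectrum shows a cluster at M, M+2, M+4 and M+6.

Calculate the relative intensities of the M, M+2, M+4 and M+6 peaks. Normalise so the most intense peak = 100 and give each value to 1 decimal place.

86.4 : 100.0 : 38.6 : 5.0

The 3 Rb atoms are independent, so intensities follow the terms of (0.72170 + 0.27830)^3.
P(M) = 0.72170^3 = 0.375898
P(M+2) = 3 × 0.72170^2 × 0.27830^1 = 0.434858
P(M+4) = 3 × 0.72170^1 × 0.27830^2 = 0.167689
P(M+6) = 0.27830^3 = 0.021555
The M+2 peak is largest (0.434858); scaling to 100 gives 86.4 : 100.0 : 38.6 : 5.0.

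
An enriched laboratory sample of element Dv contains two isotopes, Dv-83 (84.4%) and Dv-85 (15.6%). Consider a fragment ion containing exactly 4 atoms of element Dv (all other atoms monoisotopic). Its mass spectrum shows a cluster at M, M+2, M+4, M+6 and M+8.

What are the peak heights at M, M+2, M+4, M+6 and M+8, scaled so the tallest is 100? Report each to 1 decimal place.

100.0 : 73.9 : 20.5 : 2.5 : 0.1

Expanding (0.844 + 0.156)^4:
P(M) = 0.844^4 = 0.507423
P(M+2) = 4 × 0.844^3 × 0.156^1 = 0.375156
P(M+4) = 6 × 0.844^2 × 0.156^2 = 0.104012
P(M+6) = 4 × 0.844^1 × 0.156^3 = 0.012817
P(M+8) = 0.156^4 = 0.000592
The M peak is largest (0.507423); scaling to 100 gives 100.0 : 73.9 : 20.5 : 2.5 : 0.1.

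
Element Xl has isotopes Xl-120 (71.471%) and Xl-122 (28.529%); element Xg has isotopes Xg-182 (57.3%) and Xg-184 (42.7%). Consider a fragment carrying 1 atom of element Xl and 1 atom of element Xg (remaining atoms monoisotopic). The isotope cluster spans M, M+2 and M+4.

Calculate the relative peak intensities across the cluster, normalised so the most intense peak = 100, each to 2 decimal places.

Element Xl pattern (n=1): 0.71471 : 0.28529
Element Xg pattern (n=1): 0.5730 : 0.4270
Convolve the two distributions (both contribute in 2-u steps):
  M: 0.71471×0.5730 = 0.409529
  M+2: 0.71471×0.4270 + 0.28529×0.5730 = 0.468652
  M+4: 0.28529×0.4270 = 0.121819
Scale to base peak (0.468652) = 100: 87.38 : 100.00 : 25.99

87.38 : 100.00 : 25.99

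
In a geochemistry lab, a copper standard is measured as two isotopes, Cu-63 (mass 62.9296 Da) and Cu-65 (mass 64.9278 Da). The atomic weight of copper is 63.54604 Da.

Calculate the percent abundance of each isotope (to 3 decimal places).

Cu-63: 69.150%, Cu-65: 30.850%

Writing the weighted mean with unknown fraction x of Cu-63:
62.9296·x + 64.9278·(1 − x) = 63.54604
(62.9296 − 64.9278)·x = 63.54604 − 64.9278
x = -1.38176 / -1.9982 = 0.69150 → 69.150% Cu-63, 30.850% Cu-65.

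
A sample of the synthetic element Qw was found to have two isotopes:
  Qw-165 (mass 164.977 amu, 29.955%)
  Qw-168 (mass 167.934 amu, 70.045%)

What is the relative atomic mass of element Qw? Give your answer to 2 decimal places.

167.05 amu

The abundance-weighted mean is 0.29955 × 164.977 + 0.70045 × 167.934
= 49.4189 + 117.6294 = 167.0483 amu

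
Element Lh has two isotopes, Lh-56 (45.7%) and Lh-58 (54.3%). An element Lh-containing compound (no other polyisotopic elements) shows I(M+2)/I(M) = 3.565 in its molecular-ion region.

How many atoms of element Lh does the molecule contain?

With n Lh atoms, P(M+2)/P(M) = C(n,1)·p^(n−1)q / p^n = n·q/p = n · 0.543/0.457.
n = 3.565 × 0.457/0.543 = 3.00 ≈ 3

3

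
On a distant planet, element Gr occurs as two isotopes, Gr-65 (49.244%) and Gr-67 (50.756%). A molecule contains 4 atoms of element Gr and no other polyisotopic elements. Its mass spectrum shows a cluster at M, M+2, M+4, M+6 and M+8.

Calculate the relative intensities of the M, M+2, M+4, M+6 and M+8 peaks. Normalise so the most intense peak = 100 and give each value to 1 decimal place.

15.7 : 64.7 : 100.0 : 68.7 : 17.7

The 4 Gr atoms are independent, so intensities follow the terms of (0.49244 + 0.50756)^4.
P(M) = 0.49244^4 = 0.058805
P(M+2) = 4 × 0.49244^3 × 0.50756^1 = 0.242442
P(M+4) = 6 × 0.49244^2 × 0.50756^2 = 0.374829
P(M+6) = 4 × 0.49244^1 × 0.50756^3 = 0.257558
P(M+8) = 0.50756^4 = 0.066367
The M+4 peak is largest (0.374829); scaling to 100 gives 15.7 : 64.7 : 100.0 : 68.7 : 17.7.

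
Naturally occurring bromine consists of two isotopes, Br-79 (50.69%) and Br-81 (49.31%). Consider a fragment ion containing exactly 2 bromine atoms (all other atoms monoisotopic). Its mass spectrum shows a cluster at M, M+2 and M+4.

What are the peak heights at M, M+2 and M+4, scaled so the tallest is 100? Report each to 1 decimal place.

51.4 : 100.0 : 48.6

The 2 Br atoms are independent, so intensities follow the terms of (0.5069 + 0.4931)^2.
P(M) = 0.5069^2 = 0.256948
P(M+2) = 2 × 0.5069^1 × 0.4931^1 = 0.499905
P(M+4) = 0.4931^2 = 0.243148
The M+2 peak is largest (0.499905); scaling to 100 gives 51.4 : 100.0 : 48.6.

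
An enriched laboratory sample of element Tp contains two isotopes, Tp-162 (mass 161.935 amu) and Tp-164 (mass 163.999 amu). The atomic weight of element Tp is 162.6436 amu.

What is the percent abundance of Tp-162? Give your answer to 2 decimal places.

65.67%

With x = fraction of Tp-162 (so Tp-164 is 1 − x):
161.935·x + 163.999·(1 − x) = 162.6436
(161.935 − 163.999)·x = 162.6436 − 163.999
x = -1.3554 / -2.064 = 0.65669 → 65.67% Tp-162, 34.33% Tp-164.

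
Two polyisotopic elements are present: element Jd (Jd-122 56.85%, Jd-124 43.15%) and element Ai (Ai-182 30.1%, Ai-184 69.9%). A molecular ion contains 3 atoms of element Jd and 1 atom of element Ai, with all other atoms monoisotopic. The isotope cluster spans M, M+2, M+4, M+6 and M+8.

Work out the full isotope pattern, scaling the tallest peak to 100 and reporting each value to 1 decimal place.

Element Jd pattern (n=3): 0.18373479 : 0.41837237 : 0.31755088 : 0.08034196
Element Ai pattern (n=1): 0.3010 : 0.6990
Convolve the two distributions (both contribute in 2-u steps):
  M: 0.18373479×0.3010 = 0.055304
  M+2: 0.18373479×0.6990 + 0.41837237×0.3010 = 0.254361
  M+4: 0.41837237×0.6990 + 0.31755088×0.3010 = 0.388025
  M+6: 0.31755088×0.6990 + 0.08034196×0.3010 = 0.246151
  M+8: 0.08034196×0.6990 = 0.056159
Scale to base peak (0.388025) = 100: 14.3 : 65.6 : 100.0 : 63.4 : 14.5

14.3 : 65.6 : 100.0 : 63.4 : 14.5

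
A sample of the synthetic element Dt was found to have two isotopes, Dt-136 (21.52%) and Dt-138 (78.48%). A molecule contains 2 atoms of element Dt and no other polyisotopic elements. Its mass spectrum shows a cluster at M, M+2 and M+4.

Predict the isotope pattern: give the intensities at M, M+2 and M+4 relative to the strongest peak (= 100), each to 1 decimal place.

Each Dt atom is independently Dt-136 (p = 0.2152) or Dt-138 (q = 0.7848); the cluster is the binomial expansion (p + q)^2.
P(M) = 0.2152^2 = 0.046311
P(M+2) = 2 × 0.2152^1 × 0.7848^1 = 0.337778
P(M+4) = 0.7848^2 = 0.615911
The M+4 peak is largest (0.615911); scaling to 100 gives 7.5 : 54.8 : 100.0.

7.5 : 54.8 : 100.0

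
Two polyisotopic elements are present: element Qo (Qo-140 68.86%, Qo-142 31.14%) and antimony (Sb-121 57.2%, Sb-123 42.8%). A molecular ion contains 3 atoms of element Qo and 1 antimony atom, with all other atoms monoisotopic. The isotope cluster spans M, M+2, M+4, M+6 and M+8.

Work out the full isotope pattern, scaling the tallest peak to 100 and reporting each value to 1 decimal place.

Element Qo pattern (n=3): 0.32651343 : 0.44296958 : 0.20032054 : 0.03019645
Antimony pattern (n=1): 0.5720 : 0.4280
Convolve the two distributions (both contribute in 2-u steps):
  M: 0.32651343×0.5720 = 0.186766
  M+2: 0.32651343×0.4280 + 0.44296958×0.5720 = 0.393126
  M+4: 0.44296958×0.4280 + 0.20032054×0.5720 = 0.304174
  M+6: 0.20032054×0.4280 + 0.03019645×0.5720 = 0.103010
  M+8: 0.03019645×0.4280 = 0.012924
Scale to base peak (0.393126) = 100: 47.5 : 100.0 : 77.4 : 26.2 : 3.3

47.5 : 100.0 : 77.4 : 26.2 : 3.3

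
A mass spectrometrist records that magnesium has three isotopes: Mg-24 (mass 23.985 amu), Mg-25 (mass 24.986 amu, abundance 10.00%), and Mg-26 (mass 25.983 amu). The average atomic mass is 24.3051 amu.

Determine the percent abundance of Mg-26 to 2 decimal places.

11.01%

The remaining 90.00% is split between Mg-24 (fraction x) and Mg-26 (fraction 0.9000 − x).
Substituting: 23.985x + 25.983(0.9000 − x) = 21.8065
(23.985 − 25.983)x = -1.5782  ⇒  x = 0.78989, y = 0.11011
Mg-24: 78.99%, Mg-26: 11.01%.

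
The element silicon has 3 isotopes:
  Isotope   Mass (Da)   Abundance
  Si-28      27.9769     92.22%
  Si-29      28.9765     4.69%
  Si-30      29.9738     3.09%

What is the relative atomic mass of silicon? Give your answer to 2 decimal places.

Ar = Σ fᵢ·mᵢ = 0.9222 × 27.9769 + 0.0469 × 28.9765 + 0.0309 × 29.9738
= 25.80030 + 1.35900 + 0.92619 = 28.08549 Da

28.09 Da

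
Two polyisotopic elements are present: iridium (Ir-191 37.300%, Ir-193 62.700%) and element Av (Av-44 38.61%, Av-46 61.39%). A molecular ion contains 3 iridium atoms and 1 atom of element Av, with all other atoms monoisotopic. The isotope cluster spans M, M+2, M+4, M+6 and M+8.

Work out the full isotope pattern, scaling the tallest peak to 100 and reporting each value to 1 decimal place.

Iridium pattern (n=3): 0.05189512 : 0.26170165 : 0.43991135 : 0.24649188
Element Av pattern (n=1): 0.3861 : 0.6139
Convolve the two distributions (both contribute in 2-u steps):
  M: 0.05189512×0.3861 = 0.020037
  M+2: 0.05189512×0.6139 + 0.26170165×0.3861 = 0.132901
  M+4: 0.26170165×0.6139 + 0.43991135×0.3861 = 0.330508
  M+6: 0.43991135×0.6139 + 0.24649188×0.3861 = 0.365232
  M+8: 0.24649188×0.6139 = 0.151321
Scale to base peak (0.365232) = 100: 5.5 : 36.4 : 90.5 : 100.0 : 41.4

5.5 : 36.4 : 90.5 : 100.0 : 41.4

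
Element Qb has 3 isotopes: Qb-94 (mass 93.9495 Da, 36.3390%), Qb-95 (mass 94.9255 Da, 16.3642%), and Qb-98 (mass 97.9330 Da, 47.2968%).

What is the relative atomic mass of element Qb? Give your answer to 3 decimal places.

95.993 Da

Ar = Σ fᵢ·mᵢ = 0.363390 × 93.9495 + 0.163642 × 94.9255 + 0.472968 × 97.9330
= 34.14031 + 15.53380 + 46.31918 = 95.99329 Da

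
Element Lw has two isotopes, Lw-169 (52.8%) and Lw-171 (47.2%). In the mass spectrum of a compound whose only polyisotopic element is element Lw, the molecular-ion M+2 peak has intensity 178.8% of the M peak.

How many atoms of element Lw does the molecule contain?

The M+2/M ratio from n Lw atoms is n · q/p = n · 0.472/0.528.
n = 1.788 × 0.528/0.472 = 2.00 ≈ 2

2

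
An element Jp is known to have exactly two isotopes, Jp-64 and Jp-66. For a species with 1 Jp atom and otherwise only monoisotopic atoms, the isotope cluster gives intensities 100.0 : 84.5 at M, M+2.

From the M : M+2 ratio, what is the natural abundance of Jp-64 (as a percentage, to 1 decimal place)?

Write p for the Jp-64 fraction. I(M+2)/I(M) = [C(1,1)·p^0·(1−p)] / p^1 = 1·(1−p)/p = 84.5/100.0 = 0.8450
(1−p)/p = 0.8450/1 = 0.8450  ⇒  p = 1/(1 + 0.8450) = 0.5420
Jp-64: 54.2%, Jp-66: 45.8%.

54.2%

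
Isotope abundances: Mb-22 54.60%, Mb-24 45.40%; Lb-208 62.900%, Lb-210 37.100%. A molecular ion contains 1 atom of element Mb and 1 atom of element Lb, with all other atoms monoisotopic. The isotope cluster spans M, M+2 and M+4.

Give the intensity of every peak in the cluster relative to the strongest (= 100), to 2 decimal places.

70.36 : 100.00 : 34.51

Element Mb pattern (n=1): 0.5460 : 0.4540
Element Lb pattern (n=1): 0.6290 : 0.3710
Convolve the two distributions (both contribute in 2-u steps):
  M: 0.5460×0.6290 = 0.343434
  M+2: 0.5460×0.3710 + 0.4540×0.6290 = 0.488132
  M+4: 0.4540×0.3710 = 0.168434
Scale to base peak (0.488132) = 100: 70.36 : 100.00 : 34.51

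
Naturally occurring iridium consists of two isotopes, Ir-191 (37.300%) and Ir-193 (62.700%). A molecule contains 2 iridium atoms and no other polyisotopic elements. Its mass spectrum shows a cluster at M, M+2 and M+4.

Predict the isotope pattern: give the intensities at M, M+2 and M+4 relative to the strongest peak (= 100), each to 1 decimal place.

Expanding (0.37300 + 0.62700)^2:
P(M) = 0.37300^2 = 0.139129
P(M+2) = 2 × 0.37300^1 × 0.62700^1 = 0.467742
P(M+4) = 0.62700^2 = 0.393129
The M+2 peak is largest (0.467742); scaling to 100 gives 29.7 : 100.0 : 84.0.

29.7 : 100.0 : 84.0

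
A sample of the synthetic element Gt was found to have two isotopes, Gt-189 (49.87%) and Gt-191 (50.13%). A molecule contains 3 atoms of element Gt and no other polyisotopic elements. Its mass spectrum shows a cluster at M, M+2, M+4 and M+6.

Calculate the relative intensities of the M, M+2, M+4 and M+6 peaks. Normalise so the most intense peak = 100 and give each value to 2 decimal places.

32.99 : 99.48 : 100.00 : 33.51

The 3 Gt atoms are independent, so intensities follow the terms of (0.4987 + 0.5013)^3.
P(M) = 0.4987^3 = 0.124028
P(M+2) = 3 × 0.4987^2 × 0.5013^1 = 0.374022
P(M+4) = 3 × 0.4987^1 × 0.5013^2 = 0.375972
P(M+6) = 0.5013^3 = 0.125978
The M+4 peak is largest (0.375972); scaling to 100 gives 32.99 : 99.48 : 100.00 : 33.51.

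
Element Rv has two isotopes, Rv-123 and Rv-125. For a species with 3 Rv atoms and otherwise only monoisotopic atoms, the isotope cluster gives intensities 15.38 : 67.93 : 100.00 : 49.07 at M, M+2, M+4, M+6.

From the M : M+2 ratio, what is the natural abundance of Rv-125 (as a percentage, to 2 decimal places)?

59.55%

Write p for the Rv-123 fraction. I(M+2)/I(M) = [C(3,1)·p^2·(1−p)] / p^3 = 3·(1−p)/p = 67.93/15.38 = 4.4168
(1−p)/p = 4.4168/3 = 1.4723  ⇒  p = 1/(1 + 1.4723) = 0.4045
Rv-123: 40.45%, Rv-125: 59.55%.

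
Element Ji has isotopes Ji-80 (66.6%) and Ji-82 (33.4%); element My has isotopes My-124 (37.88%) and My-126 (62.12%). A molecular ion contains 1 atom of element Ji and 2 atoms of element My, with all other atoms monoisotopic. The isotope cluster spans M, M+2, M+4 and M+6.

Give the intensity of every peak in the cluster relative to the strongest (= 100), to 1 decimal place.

Element Ji pattern (n=1): 0.6660 : 0.3340
Element My pattern (n=2): 0.14348944 : 0.47062112 : 0.38588944
Convolve the two distributions (both contribute in 2-u steps):
  M: 0.6660×0.14348944 = 0.095564
  M+2: 0.6660×0.47062112 + 0.3340×0.14348944 = 0.361359
  M+4: 0.6660×0.38588944 + 0.3340×0.47062112 = 0.414190
  M+6: 0.3340×0.38588944 = 0.128887
Scale to base peak (0.414190) = 100: 23.1 : 87.2 : 100.0 : 31.1

23.1 : 87.2 : 100.0 : 31.1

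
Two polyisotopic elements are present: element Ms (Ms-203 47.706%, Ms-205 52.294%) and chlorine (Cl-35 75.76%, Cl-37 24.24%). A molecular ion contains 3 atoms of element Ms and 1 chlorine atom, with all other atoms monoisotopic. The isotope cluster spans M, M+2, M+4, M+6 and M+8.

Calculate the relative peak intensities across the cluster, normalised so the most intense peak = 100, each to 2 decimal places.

21.47 : 77.49 : 100.00 : 53.05 : 9.05

Element Ms pattern (n=3): 0.10857229 : 0.35704185 : 0.39137942 : 0.14300644
Chlorine pattern (n=1): 0.7576 : 0.2424
Convolve the two distributions (both contribute in 2-u steps):
  M: 0.10857229×0.7576 = 0.082254
  M+2: 0.10857229×0.2424 + 0.35704185×0.7576 = 0.296813
  M+4: 0.35704185×0.2424 + 0.39137942×0.7576 = 0.383056
  M+6: 0.39137942×0.2424 + 0.14300644×0.7576 = 0.203212
  M+8: 0.14300644×0.2424 = 0.034665
Scale to base peak (0.383056) = 100: 21.47 : 77.49 : 100.00 : 53.05 : 9.05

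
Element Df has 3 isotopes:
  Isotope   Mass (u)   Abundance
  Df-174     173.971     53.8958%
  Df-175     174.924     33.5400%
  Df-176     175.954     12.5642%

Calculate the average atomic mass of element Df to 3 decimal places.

174.540 u

Average mass = Σ (abundance × isotope mass) = 0.538958 × 173.971 + 0.335400 × 174.924 + 0.125642 × 175.954
= 93.7631 + 58.6695 + 22.1072 = 174.5398 u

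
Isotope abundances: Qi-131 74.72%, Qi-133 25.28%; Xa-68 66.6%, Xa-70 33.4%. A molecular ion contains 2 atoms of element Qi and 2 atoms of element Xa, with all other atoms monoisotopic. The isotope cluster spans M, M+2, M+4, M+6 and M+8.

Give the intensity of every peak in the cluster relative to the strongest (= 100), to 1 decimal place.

59.5 : 100.0 : 62.2 : 17.0 : 1.7

Element Qi pattern (n=2): 0.55830784 : 0.37778432 : 0.06390784
Element Xa pattern (n=2): 0.443556 : 0.444888 : 0.111556
Convolve the two distributions (both contribute in 2-u steps):
  M: 0.55830784×0.443556 = 0.247641
  M+2: 0.55830784×0.444888 + 0.37778432×0.443556 = 0.415953
  M+4: 0.55830784×0.111556 + 0.37778432×0.444888 + 0.06390784×0.443556 = 0.258701
  M+6: 0.37778432×0.111556 + 0.06390784×0.444888 = 0.070576
  M+8: 0.06390784×0.111556 = 0.007129
Scale to base peak (0.415953) = 100: 59.5 : 100.0 : 62.2 : 17.0 : 1.7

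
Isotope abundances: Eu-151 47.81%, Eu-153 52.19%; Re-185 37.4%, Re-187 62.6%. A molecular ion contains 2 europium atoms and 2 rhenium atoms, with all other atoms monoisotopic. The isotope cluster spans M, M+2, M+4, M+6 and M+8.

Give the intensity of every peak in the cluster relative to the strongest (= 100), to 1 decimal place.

8.8 : 48.9 : 100.0 : 89.4 : 29.5

Europium pattern (n=2): 0.22857961 : 0.49904078 : 0.27237961
Rhenium pattern (n=2): 0.139876 : 0.468248 : 0.391876
Convolve the two distributions (both contribute in 2-u steps):
  M: 0.22857961×0.139876 = 0.031973
  M+2: 0.22857961×0.468248 + 0.49904078×0.139876 = 0.176836
  M+4: 0.22857961×0.391876 + 0.49904078×0.468248 + 0.27237961×0.139876 = 0.361349
  M+6: 0.49904078×0.391876 + 0.27237961×0.468248 = 0.323103
  M+8: 0.27237961×0.391876 = 0.106739
Scale to base peak (0.361349) = 100: 8.8 : 48.9 : 100.0 : 89.4 : 29.5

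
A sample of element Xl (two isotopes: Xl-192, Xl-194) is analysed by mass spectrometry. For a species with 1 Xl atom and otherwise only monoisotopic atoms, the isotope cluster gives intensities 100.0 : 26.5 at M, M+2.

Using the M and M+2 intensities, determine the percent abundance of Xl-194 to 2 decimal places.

Write p for the Xl-192 fraction. I(M+2)/I(M) = [C(1,1)·p^0·(1−p)] / p^1 = 1·(1−p)/p = 26.5/100.0 = 0.2650
(1−p)/p = 0.2650/1 = 0.2650  ⇒  p = 1/(1 + 0.2650) = 0.7905
Xl-192: 79.05%, Xl-194: 20.95%.

20.95%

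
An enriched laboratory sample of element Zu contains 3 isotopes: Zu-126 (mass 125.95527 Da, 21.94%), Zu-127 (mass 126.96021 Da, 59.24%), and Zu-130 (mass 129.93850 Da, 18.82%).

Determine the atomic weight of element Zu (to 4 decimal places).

Average mass = Σ (abundance × isotope mass) = 0.2194 × 125.95527 + 0.5924 × 126.96021 + 0.1882 × 129.93850
= 27.634586 + 75.211228 + 24.454426 = 127.300240 Da

127.3002 Da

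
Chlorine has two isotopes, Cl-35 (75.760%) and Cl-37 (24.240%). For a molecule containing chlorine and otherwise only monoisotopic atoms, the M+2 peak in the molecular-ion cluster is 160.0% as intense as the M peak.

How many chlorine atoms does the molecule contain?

The M+2/M ratio from n Cl atoms is n · q/p = n · 0.24240/0.75760.
n = 1.600 × 0.75760/0.24240 = 5.00 ≈ 5

5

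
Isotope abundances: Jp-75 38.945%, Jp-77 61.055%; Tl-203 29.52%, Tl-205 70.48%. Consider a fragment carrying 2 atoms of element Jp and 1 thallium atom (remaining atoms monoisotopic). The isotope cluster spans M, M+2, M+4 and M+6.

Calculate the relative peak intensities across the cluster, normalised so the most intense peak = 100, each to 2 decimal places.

Element Jp pattern (n=2): 0.1516713 : 0.47555739 : 0.3727713
Thallium pattern (n=1): 0.2952 : 0.7048
Convolve the two distributions (both contribute in 2-u steps):
  M: 0.1516713×0.2952 = 0.044773
  M+2: 0.1516713×0.7048 + 0.47555739×0.2952 = 0.247282
  M+4: 0.47555739×0.7048 + 0.3727713×0.2952 = 0.445215
  M+6: 0.3727713×0.7048 = 0.262729
Scale to base peak (0.445215) = 100: 10.06 : 55.54 : 100.00 : 59.01

10.06 : 55.54 : 100.00 : 59.01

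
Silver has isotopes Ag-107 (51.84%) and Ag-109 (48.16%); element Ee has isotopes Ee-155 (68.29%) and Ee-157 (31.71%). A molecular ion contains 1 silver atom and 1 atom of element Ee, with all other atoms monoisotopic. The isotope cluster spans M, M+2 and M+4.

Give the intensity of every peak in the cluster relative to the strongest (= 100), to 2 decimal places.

71.77 : 100.00 : 30.96

Silver pattern (n=1): 0.5184 : 0.4816
Element Ee pattern (n=1): 0.6829 : 0.3171
Convolve the two distributions (both contribute in 2-u steps):
  M: 0.5184×0.6829 = 0.354015
  M+2: 0.5184×0.3171 + 0.4816×0.6829 = 0.493269
  M+4: 0.4816×0.3171 = 0.152715
Scale to base peak (0.493269) = 100: 71.77 : 100.00 : 30.96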